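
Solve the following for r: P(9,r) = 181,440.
7

Reasoning: P(9,r) = 9·8·…·(9−r+1), a product of r factors. Multiplying down from 9: 9 = 9; 9·8 = 72; 9·8·7 = 504; 9·8·7·6 = 3,024; 9·8·7·6·5 = 15,120; 9·8·7·6·5·4 = 60,480; 9·8·7·6·5·4·3 = 181,440 ✓ (7 factors). So r = 7.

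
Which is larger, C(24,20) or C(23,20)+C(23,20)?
C(24,20)
C(24,20)=10,626; C(23,20)+C(23,20)=1,771+1,771=3,542.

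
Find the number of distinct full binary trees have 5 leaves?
14

Reasoning: Using the Catalan number formula: C_n = C(2n, n) / (n+1)
C_4 = C(8, 4) / (4+1)
     = 70 / 5
     = 14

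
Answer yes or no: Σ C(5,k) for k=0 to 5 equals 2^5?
Yes

Working:
Binomial theorem: Σ C(5,k) = (1+1)^5 = 2^5 = 32; RHS 2^5 = 32.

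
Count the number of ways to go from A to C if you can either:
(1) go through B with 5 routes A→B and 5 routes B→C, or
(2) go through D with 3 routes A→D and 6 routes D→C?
43

Working:
Route via B: 5×5=25. Route via D: 3×6=18. Total: 43.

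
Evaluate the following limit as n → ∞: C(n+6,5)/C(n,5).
1

Both numerator and denominator grow as n^5/5! for large n, so the ratio → 1.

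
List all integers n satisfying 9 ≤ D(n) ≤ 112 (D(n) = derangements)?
Using D(n) = (n−1)[D(n−1) + D(n−2)] with D(1)=0, D(2)=1: D(3)=2; D(4)=9; D(5)=44; D(6)=265. So valid n = 4, 5.

Answer: 4, 5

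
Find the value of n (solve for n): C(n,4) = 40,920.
33

Solution: C(n,4) = n(n−1)(n−2)(n−3)/4! is increasing in n, and n(n−1)(n−2)(n−3) = 4!·40,920 = 982,080 ≈ (n−1.5)^4 gives n ≈ 33.0. Check: C(31,4) = 31,465, C(32,4) = 35,960, C(33,4) = 40,920 ✓. So n = 33.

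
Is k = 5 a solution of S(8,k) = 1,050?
Yes

Solution: S(8,5) = 5·S(7,5) + S(7,4) = 5·140 + 350 = 1,050, which equals 1,050.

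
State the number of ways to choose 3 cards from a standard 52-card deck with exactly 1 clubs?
9,633

Solution: 13 clubs and 39 non-clubs: C(13,1) × C(39,2) = 13 × 741 = 9,633.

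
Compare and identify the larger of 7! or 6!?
7!

Reasoning: 7!=5,040, 6!=720. 7! > 6!.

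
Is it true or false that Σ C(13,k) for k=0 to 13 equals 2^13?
True

Explanation: Binomial theorem: Σ C(13,k) = (1+1)^13 = 2^13 = 8,192; RHS 2^13 = 8,192.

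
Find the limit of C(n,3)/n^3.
1/6

Working:
C(n,3) ≈ n^3/3! for large n. Limit = 1/3! = 1/6.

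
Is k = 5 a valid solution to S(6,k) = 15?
Yes

Solution: S(6,5) = 5·S(5,5) + S(5,4) = 5·1 + 10 = 15, which equals 15.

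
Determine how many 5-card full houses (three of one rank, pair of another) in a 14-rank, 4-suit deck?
4,368

Explanation: Triple rank: 14. Triple suits: C(4,3)=4. Pair rank: 13. Pair suits: C(4,2)=6. Total: 4,368.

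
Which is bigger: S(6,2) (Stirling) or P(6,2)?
S(6,2)
S(6,2) = 2·S(5,2) + S(5,1) = 2·15 + 1 = 31; P(6,2) = 30.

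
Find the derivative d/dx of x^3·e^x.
(3x^2 + x^3)e^x

Working:
Product rule: d/dx[x^3]·e^x + x^3·d/dx[e^x] = 3x^{2}e^x + x^3e^x.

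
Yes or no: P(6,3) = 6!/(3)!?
Yes

Permutation formula P(n,k) = n!/(n-k)!: 6!/3! = 720/6 = 120 = P(6,3). The statement holds.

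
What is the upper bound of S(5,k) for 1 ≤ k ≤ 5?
25

Solution: Row S(5,k) for k = 1..5 (via S(n,k) = k·S(n−1,k) + S(n−1,k−1)): 1, 15, 25, 10, 1. The row is unimodal; maximum at k = 3: 25.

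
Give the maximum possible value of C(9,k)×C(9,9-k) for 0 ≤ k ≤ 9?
C(9,k)·C(9,9-k) = C(9,k)², maximised at the centre k = 4: C(9,4)² = 15,876.
Final answer: 15,876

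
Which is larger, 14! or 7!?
14!

Solution: 14!=87,178,291,200, 7!=5,040. 14! > 7!.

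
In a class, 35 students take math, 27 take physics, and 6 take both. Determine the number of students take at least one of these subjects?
56

Reasoning: |A∪B| = |A|+|B|-|A∩B| = 35+27-6 = 56.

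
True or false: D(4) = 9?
True
Derangements of 4 elements: D(4) = (4-1)·[D(3) + D(2)] = 3·[2 + 1] = 9.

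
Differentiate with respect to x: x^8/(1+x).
(8x^7(1+x) - x^8)/(1+x)²
Quotient rule: [8x^{7}(1+x) - x^8]/(1+x)².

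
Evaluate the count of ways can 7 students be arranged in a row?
5,040

Arrangements of 7 distinct objects: 7! = 5,040.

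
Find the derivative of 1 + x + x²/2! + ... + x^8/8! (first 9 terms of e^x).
1 + x + x²/2! + ... + x^7/7!

Solution: Differentiating term by term gives the first 8 terms of e^x.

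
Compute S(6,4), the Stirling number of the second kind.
65

Explanation: Using the Stirling recurrence: S(n,k) = k·S(n-1,k) + S(n-1,k-1)
S(6,4) = 4·S(5,4) + S(5,3)
         = 4·10 + 25
         = 40 + 25
         = 65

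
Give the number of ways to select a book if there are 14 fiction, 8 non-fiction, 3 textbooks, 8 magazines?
33

By the addition principle: 14 + 8 + 3 + 8 = 33.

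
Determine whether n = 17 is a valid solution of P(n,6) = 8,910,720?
Yes

Solution: P(17,6) = 17·16·15·14·13·12 = 8,910,720, which equals 8,910,720.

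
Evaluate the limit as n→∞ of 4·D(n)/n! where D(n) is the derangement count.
4/e

D(n)/n! → 1/e, so 4·D(n)/n! → 4/e.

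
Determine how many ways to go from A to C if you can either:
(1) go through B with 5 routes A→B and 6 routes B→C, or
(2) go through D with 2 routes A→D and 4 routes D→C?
Route via B: 5×6=30. Route via D: 2×4=8. Total: 38.
Final answer: 38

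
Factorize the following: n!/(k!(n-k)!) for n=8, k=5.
C(8,5) = 56

Reasoning: This is the binomial coefficient C(8,5) = 56.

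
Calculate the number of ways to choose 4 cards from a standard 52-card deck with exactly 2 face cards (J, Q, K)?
12 face cards and 40 non-face cards: C(12,2) × C(40,2) = 66 × 780 = 51,480.

Answer: 51,480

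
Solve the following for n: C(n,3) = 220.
12

Solution: C(n,3) = n(n−1)(n−2)/3! is increasing in n, and n(n−1)(n−2) = 3!·220 = 1,320 ≈ (n−1)^3 gives n ≈ 12.0. Check: C(10,3) = 120, C(11,3) = 165, C(12,3) = 220 ✓. So n = 12.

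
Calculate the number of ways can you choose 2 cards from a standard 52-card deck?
1,326

Reasoning: C(52,2) = 1,326.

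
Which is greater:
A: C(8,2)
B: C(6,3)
A=C(8,2)=28, B=C(6,3)=20.
Final answer: A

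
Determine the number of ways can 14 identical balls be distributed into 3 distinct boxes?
120

Explanation: C(14+3-1, 3-1) = C(16, 2) = 120.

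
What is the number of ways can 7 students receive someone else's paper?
Using D(n) = (n-1)[D(n-1) + D(n-2)]:
D(7) = (7-1) × [D(6) + D(5)]
      = 6 × [265 + 44]
      = 6 × 309
      = 1,854
Final answer: 1,854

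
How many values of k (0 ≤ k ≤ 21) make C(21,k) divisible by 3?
16

Checking C(21,k) mod 3 for k = 0..21: divisible at k = 1, 2, 4, 5, 6, 7, 8, 10, 11, 13, 14, 15, 16, 17, 19, 20. That's 16 values.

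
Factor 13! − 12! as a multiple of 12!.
12 × 12! = 5,748,019,200

Working:
13! − 12! = 13·12! − 12! = (13 − 1)·12! = 12 × 12! = 5,748,019,200.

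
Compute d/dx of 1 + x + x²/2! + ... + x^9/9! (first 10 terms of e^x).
Differentiating term by term gives the first 9 terms of e^x.
Final answer: 1 + x + x²/2! + ... + x^8/8!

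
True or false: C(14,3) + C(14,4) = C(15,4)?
True

Explanation: Pascal's identity C(n,k) + C(n,k+1) = C(n+1,k+1): 364 + 1,001 = 1,365 = C(15,4).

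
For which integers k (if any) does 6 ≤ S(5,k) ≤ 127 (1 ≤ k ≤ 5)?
2, 3, 4

Explanation: S(5,1)=1; S(5,2)=15; S(5,3)=25; S(5,4)=10; S(5,5)=1. So valid k = 2, 3, 4.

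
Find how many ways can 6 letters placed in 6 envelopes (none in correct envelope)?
265

Working:
Using D(n) = (n-1)[D(n-1) + D(n-2)]:
D(6) = (6-1) × [D(5) + D(4)]
      = 5 × [44 + 9]
      = 5 × 53
      = 265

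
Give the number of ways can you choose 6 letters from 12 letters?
924

Reasoning: C(12,6) = 12! / (6! × (12-6)!)
         = 12! / (6! × 6!)
         = 924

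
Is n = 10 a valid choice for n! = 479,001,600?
No

Solution: 10! = 10·9! = 10·362,880 = 3,628,800, which does not equal 479,001,600.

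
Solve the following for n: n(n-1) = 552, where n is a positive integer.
n² − n − 552 = 0, so n = (1 ± √(1 + 4·552))/2 = (1 ± √2,209)/2 = (1 ± 47)/2, i.e. n = 24 or n = -23. Taking the positive root, n = 24 (check: 24×23 = 552).

Answer: 24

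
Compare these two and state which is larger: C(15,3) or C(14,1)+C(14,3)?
C(15,3)
C(15,3)=455; C(14,1)+C(14,3)=14+364=378.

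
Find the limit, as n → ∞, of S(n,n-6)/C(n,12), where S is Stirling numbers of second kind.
The leading term of S(n,n-6) as a polynomial in n is (11)!!·C(n,12), so the ratio → (11)!! = 10395.

Answer: 10395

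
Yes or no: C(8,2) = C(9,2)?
No

LHS = C(8,2) = 28; RHS = C(9,2) = 36. 28 ≠ 36, so the statement does not hold.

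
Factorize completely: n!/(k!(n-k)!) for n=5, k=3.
C(5,3) = 10

Explanation: This is the binomial coefficient C(5,3) = 10.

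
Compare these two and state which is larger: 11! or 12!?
12!

Explanation: 11!=39,916,800, 12!=479,001,600. 12! > 11!.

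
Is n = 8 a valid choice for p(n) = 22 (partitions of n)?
Yes

Pentagonal recurrence p(n) = p(n−1) + p(n−2) − p(n−5) − p(n−7) + …: p(8) = p(7) + p(6) − p(3) − p(1) = 15 + 11 − 3 − 1 = 22, which equals 22.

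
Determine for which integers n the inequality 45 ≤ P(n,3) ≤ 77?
5

Working:
P(4,3)=24; P(5,3)=60; P(6,3)=120. So valid n = 5.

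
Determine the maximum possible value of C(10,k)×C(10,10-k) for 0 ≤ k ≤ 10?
63,504

Solution: C(10,k)·C(10,10-k) = C(10,k)², maximised at the centre k = 5: C(10,5)² = 63,504.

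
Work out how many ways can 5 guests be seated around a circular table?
24

Explanation: Circular arrangements: (5-1)! = 24.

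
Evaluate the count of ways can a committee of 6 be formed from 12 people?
C(12,6) = 12! / (6! × (12-6)!)
         = 12! / (6! × 6!)
         = 924
Final answer: 924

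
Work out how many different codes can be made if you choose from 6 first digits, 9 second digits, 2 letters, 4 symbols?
432

Reasoning: By the multiplication principle: 6 × 9 × 2 × 4 = 432.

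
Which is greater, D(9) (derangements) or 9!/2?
D(9) = (9-1)·[D(8) + D(7)] = 8·[14,833 + 1,854] = 133,496; 9!/2 = 362,880/2 = 181,440.

Answer: 9!/2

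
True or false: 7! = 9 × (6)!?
False
7! = 7 × 6! = 5,040, but 9 × 6! = 6,480.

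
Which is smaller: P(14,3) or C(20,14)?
P(14,3)

Explanation: P(14,3)=2,184, C(20,14)=38,760.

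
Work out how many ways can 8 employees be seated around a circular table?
5,040
Circular arrangements: (8-1)! = 5,040.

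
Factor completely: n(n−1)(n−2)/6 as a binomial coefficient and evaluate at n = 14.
C(n,3); C(14,3) = 364

Working:
n(n−1)(n−2)/6 = n!/(3!(n−3)!) = C(n,3). At n = 14: C(14,3) = 364.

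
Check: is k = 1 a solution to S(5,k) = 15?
No

Solution: S(5,1) = 1·S(4,1) + S(4,0) = 1·1 + 0 = 1, which does not equal 15.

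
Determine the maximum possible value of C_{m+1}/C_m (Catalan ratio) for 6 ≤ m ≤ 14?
29/8

Solution: C_{m+1}/C_m = 2(2m+1)/(m+2), which increases with m. Maximum at m = 14: 2·29/16 = 29/8.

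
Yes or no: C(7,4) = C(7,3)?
Yes
Symmetry C(n,k) = C(n,n-k): C(7,4) = 35 and C(7,3) = 35. Both sides agree, so the statement holds.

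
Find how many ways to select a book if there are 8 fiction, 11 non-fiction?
19

Reasoning: By the addition principle: 8 + 11 = 19.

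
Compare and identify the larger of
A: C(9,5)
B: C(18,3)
B

A=C(9,5)=126, B=C(18,3)=816.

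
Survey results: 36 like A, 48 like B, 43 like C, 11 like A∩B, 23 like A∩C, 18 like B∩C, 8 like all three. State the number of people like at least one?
83

Reasoning: |A∪B∪C| = 36+48+43-11-23-18+8 = 83.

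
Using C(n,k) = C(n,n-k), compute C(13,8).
1,287

C(13,8) = C(13,5) = 1,287.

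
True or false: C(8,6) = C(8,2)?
True
Symmetry C(n,k) = C(n,n-k): C(8,6) = 28 and C(8,2) = 28. Both sides agree, so the statement holds.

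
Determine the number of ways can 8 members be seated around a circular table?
5,040

Reasoning: Circular arrangements: (8-1)! = 5,040.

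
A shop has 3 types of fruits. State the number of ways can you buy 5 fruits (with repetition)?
21

Working:
Stars and bars: C(5+3-1, 5) = C(7, 5) = 21.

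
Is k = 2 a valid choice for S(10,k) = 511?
Yes
S(10,2) = 2·S(9,2) + S(9,1) = 2·255 + 1 = 511, which equals 511.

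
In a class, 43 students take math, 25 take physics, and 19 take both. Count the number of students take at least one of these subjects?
49

Explanation: |A∪B| = |A|+|B|-|A∩B| = 43+25-19 = 49.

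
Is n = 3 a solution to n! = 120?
No

Solution: 3! = 3·2! = 3·2 = 6, which does not equal 120.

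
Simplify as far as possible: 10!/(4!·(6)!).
This is C(10,4) = 210.

Answer: 210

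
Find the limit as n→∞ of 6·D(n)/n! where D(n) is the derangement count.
6/e

Explanation: D(n)/n! → 1/e, so 6·D(n)/n! → 6/e.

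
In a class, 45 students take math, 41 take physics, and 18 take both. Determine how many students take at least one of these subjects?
68

Explanation: |A∪B| = |A|+|B|-|A∩B| = 45+41-18 = 68.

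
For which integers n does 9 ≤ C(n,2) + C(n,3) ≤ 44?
4, 5, 6

Working:
C(3,2)+C(3,3)=4; C(4,2)+C(4,3)=10; C(5,2)+C(5,3)=20; C(6,2)+C(6,3)=35; C(7,2)+C(7,3)=56. So valid n = 4, 5, 6.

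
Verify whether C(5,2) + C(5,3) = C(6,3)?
Pascal's identity: LHS = 10 + 10 = 20; RHS = C(6,3) = 20. Both sides agree, so the statement holds.

Answer: True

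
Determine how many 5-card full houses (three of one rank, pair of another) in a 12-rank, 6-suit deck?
39,600

Explanation: Triple rank: 12. Triple suits: C(6,3)=20. Pair rank: 11. Pair suits: C(6,2)=15. Total: 39,600.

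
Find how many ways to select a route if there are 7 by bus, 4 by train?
11

Solution: By the addition principle: 7 + 4 = 11.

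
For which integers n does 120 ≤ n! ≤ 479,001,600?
n! is strictly increasing; 5! = 120 and 12! = 479,001,600, so valid n = 5, 6, 7, 8, 9, 10, 11, 12.
Final answer: 5, 6, 7, 8, 9, 10, 11, 12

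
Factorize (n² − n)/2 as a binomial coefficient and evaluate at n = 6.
C(n,2); C(6,2) = 15
(n² − n)/2 = n(n−1)/2 = C(n,2). At n = 6: C(6,2) = 15.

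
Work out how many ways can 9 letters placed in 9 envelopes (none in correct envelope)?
133,496

Solution: Using D(n) = (n-1)[D(n-1) + D(n-2)]:
D(9) = (9-1) × [D(8) + D(7)]
      = 8 × [14833 + 1854]
      = 8 × 16687
      = 133,496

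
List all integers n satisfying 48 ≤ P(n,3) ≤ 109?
5

Working:
P(4,3)=24; P(5,3)=60; P(6,3)=120. So valid n = 5.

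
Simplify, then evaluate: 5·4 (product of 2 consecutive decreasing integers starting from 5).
This is P(5,2) = 5!/(3)! = 20.

Answer: 20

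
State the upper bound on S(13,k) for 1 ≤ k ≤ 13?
Row S(13,k) for k = 1..13 (via S(n,k) = k·S(n−1,k) + S(n−1,k−1)): 1, 4,095, 261,625, 2,532,530, 7,508,501, 9,321,312, 5,715,424, 1,899,612, 359,502, 39,325, 2,431, 78, 1. The row is unimodal; maximum at k = 6: 9,321,312.
Final answer: 9,321,312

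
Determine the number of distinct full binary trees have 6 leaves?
42
Using the Catalan number formula: C_n = C(2n, n) / (n+1)
C_5 = C(10, 5) / (5+1)
     = 252 / 6
     = 42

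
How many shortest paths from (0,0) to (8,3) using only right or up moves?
Choose 8 rights from 11 moves: C(11,8) = 165.

Answer: 165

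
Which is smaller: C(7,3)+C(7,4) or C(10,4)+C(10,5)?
C(7,3)+C(7,4)
First=70, Second=462.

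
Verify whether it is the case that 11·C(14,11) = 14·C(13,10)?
True

Solution: Absorption identity k·C(n,k) = n·C(n-1,k-1). LHS = 11·364 = 4,004; RHS = 14·286 = 4,004.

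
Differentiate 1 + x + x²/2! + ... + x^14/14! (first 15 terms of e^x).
1 + x + x²/2! + ... + x^13/13!

Differentiating term by term gives the first 14 terms of e^x.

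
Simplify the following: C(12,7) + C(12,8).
1,287

By Pascal's identity: C(13,8) = 1,287.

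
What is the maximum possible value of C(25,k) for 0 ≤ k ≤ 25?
5,200,300
Maximum at k = 12 or k = 13: C(25,12) = 5,200,300.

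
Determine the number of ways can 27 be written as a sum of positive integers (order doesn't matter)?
3,010

Solution: Pentagonal recurrence p(n) = p(n−1) + p(n−2) − p(n−5) − p(n−7) + …: p(27) = p(26) + p(25) − p(22) − p(20) + p(15) + p(12) − p(5) − p(1) = 2,436 + 1,958 − 1,002 − 627 + 176 + 77 − 7 − 1 = 3,010.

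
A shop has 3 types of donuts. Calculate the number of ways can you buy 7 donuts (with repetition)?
36

Explanation: Stars and bars: C(7+3-1, 7) = C(9, 7) = 36.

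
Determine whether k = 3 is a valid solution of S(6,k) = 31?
No

Reasoning: S(6,3) = 3·S(5,3) + S(5,2) = 3·25 + 15 = 90, which does not equal 31.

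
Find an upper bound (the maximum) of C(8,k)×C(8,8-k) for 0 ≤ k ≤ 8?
C(8,k)·C(8,8-k) = C(8,k)², maximised at the centre k = 4: C(8,4)² = 4,900.

Answer: 4,900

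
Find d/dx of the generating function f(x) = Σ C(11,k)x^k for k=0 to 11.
Σ k·C(11,k)x^(k-1) for k=1 to 11

Explanation: Term-by-term differentiation gives Σ k·C(11,k)x^{k-1} for k=1 to 11.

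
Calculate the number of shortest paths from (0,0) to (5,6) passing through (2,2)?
210
To (2,2): C(4,2)=6. From there: C(7,3)=35. Total: 210.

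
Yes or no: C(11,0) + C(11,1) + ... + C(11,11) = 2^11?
Yes
Binomial theorem with x = y = 1: Σ C(11,i) = (1+1)^11 = 2^11 = 2,048. The statement holds.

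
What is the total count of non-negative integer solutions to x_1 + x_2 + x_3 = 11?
C(11+3-1, 3-1) = 78.
Final answer: 78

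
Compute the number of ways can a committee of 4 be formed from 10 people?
210

Working:
C(10,4) = 10! / (4! × (10-4)!)
         = 10! / (4! × 6!)
         = 210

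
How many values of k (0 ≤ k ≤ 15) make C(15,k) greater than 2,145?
6

Reasoning: Row 15 is unimodal and symmetric about k=15/2. C(15,4)=1,365 ≤ 2,145; C(15,5)=3,003 > 2,145; by symmetry C(15,k) > 2,145 for k = 5..10. That's 10 - 5 + 1 = 6 values.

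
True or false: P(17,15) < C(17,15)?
False

Reasoning: P(17,15) = 177,843,714,048,000 and C(17,15) = 136; P(n,r) = r! × C(n,r) so P > C whenever r ≥ 2.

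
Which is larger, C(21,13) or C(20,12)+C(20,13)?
By Pascal's identity: C(21,13) = C(20,12)+C(20,13) = 203,490. Equal.

Answer: Equal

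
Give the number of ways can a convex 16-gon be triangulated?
2,674,440
Using the Catalan number formula: C_n = C(2n, n) / (n+1)
C_14 = C(28, 14) / (14+1)
     = 40116600 / 15
     = 2,674,440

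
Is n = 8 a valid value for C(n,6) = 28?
Yes

Reasoning: C(8,6) = 8·7·6·5·4·3/6! = 20,160/720 = 28, which equals 28.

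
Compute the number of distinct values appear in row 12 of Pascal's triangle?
7
Row 12 has entries C(12,0)..C(12,12); by symmetry C(12,k)=C(12,12-k), giving 7 distinct values.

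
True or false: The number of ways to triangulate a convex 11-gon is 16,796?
False

Triangulations of a convex 11-gon are counted by the Catalan number C_9: C_9 = C(18,9)/(9+1) = 48,620/10 = 4,862.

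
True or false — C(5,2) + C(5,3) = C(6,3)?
True
Pascal's identity: LHS = 10 + 10 = 20; RHS = C(6,3) = 20. Both sides agree, so the statement holds.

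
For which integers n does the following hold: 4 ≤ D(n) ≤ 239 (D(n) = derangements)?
4, 5
Using D(n) = (n−1)[D(n−1) + D(n−2)] with D(1)=0, D(2)=1: D(3)=2; D(4)=9; D(5)=44; D(6)=265. So valid n = 4, 5.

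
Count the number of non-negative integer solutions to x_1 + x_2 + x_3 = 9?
C(9+3-1, 3-1) = 55.

Answer: 55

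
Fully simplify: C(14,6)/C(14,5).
3/2

Reasoning: C(n,k+1)/C(n,k) = (n−k)/(k+1). Here (14−5)/(5+1) = 9/6 = 3/2.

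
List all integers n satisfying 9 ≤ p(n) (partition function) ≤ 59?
Tabulating p(n) via p(n) = p(n−1) + p(n−2) − p(n−5) − p(n−7) + …: p(5)=7; p(6)=11; p(7)=15; p(8)=22; p(9)=30; p(10)=42; p(11)=56; p(12)=77. So valid n = 6, 7, 8, 9, 10, 11.

Answer: 6, 7, 8, 9, 10, 11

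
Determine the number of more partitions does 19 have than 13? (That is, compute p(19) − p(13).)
389

Explanation: Pentagonal recurrence p(n) = p(n−1) + p(n−2) − p(n−5) − p(n−7) + …: p(19) = p(18) + p(17) − p(14) − p(12) + p(7) + p(4) = 385 + 297 − 135 − 77 + 15 + 5 = 490.
p(13) = p(12) + p(11) − p(8) − p(6) + p(1) = 77 + 56 − 22 − 11 + 1 = 101.
Difference = 490 − 101 = 389.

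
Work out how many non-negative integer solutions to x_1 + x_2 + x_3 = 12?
91
C(12+3-1, 3-1) = 91.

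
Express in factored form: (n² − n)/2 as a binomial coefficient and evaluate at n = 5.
C(n,2); C(5,2) = 10

Explanation: (n² − n)/2 = n(n−1)/2 = C(n,2). At n = 5: C(5,2) = 10.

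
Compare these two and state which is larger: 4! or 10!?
10!

Working:
4!=24, 10!=3,628,800. 10! > 4!.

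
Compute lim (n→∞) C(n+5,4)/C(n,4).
1

Working:
Both numerator and denominator grow as n^4/4! for large n, so the ratio → 1.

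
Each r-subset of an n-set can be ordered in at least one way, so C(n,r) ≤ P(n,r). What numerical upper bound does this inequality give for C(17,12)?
2,964,061,900,800

Solution: P(17,12) = 17·16·15·14·13·12·11·10·9·8·7·6 = 2,964,061,900,800, so C(17,12) ≤ 2,964,061,900,800. (The bound is loose by a factor of 12! = 479,001,600: C(17,12) = 2,964,061,900,800/479,001,600 = 6,188.)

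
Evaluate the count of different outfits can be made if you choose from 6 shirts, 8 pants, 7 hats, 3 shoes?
By the multiplication principle: 6 × 8 × 7 × 3 = 1,008.
Final answer: 1,008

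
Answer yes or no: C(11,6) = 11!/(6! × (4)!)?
No

Explanation: The correct denominator is 6!×5!, giving C(11,6) = 462; the stated RHS is 11!/(6!×4!) = 2,310 ≠ 462, so the statement does not hold.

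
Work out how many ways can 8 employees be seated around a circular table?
5,040

Solution: Circular arrangements: (8-1)! = 5,040.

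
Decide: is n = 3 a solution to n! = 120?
No

Explanation: 3! = 3·2! = 3·2 = 6, which does not equal 120.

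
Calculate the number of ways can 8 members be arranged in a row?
Arrangements of 8 distinct objects: 8! = 40,320.

Answer: 40,320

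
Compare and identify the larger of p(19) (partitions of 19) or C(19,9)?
Pentagonal recurrence p(n) = p(n−1) + p(n−2) − p(n−5) − p(n−7) + …: p(19) = p(18) + p(17) − p(14) − p(12) + p(7) + p(4) = 385 + 297 − 135 − 77 + 15 + 5 = 490; C(19,9) = 92,378.

Answer: C(19,9)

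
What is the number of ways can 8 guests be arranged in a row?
40,320

Reasoning: Arrangements of 8 distinct objects: 8! = 40,320.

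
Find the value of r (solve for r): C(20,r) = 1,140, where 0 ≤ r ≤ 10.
3

Reasoning: C(20,r) is increasing for 0 ≤ r ≤ 10. Stepping up (C(20,r+1) = C(20,r)·(20−r)/(r+1)): C(20,1) = 20, C(20,2) = 190, C(20,3) = 1,140 ✓. So r = 3.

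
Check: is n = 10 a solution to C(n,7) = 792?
C(10,7) = 10·9·8·7·6·5·4/7! = 604,800/5,040 = 120, which does not equal 792.

Answer: No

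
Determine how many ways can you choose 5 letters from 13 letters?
C(13,5) = 13! / (5! × (13-5)!)
         = 13! / (5! × 8!)
         = 1,287
Final answer: 1,287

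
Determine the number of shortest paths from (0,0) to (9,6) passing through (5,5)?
1,260

Reasoning: To (5,5): C(10,5)=252. From there: C(5,4)=5. Total: 1,260.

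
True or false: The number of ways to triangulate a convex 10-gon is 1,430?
True

Reasoning: Triangulations of a convex 10-gon are counted by the Catalan number C_8: C_8 = C(16,8)/(8+1) = 12,870/9 = 1,430.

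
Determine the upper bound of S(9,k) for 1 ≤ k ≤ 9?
7,770

Explanation: Row S(9,k) for k = 1..9 (via S(n,k) = k·S(n−1,k) + S(n−1,k−1)): 1, 255, 3,025, 7,770, 6,951, 2,646, 462, 36, 1. The row is unimodal; maximum at k = 4: 7,770.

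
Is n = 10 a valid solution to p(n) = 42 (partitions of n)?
Pentagonal recurrence p(n) = p(n−1) + p(n−2) − p(n−5) − p(n−7) + …: p(10) = p(9) + p(8) − p(5) − p(3) = 30 + 22 − 7 − 3 = 42, which equals 42.

Answer: Yes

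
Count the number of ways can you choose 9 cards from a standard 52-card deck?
3,679,075,400

C(52,9) = 3,679,075,400.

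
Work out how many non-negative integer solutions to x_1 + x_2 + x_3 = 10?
C(10+3-1, 3-1) = 66.

Answer: 66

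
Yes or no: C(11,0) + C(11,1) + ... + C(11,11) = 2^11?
Yes

Solution: Binomial theorem with x = y = 1: Σ C(11,i) = (1+1)^11 = 2^11 = 2,048. The statement holds.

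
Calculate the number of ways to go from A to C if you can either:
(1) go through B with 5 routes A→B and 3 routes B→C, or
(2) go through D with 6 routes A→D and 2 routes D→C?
27

Working:
Route via B: 5×3=15. Route via D: 6×2=12. Total: 27.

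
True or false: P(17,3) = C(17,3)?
P(17,3) = 4,080 and C(17,3) = 680; P(n,r) = r! × C(n,r) so P > C whenever r ≥ 2.
Final answer: False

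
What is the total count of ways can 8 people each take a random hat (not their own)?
14,833

Reasoning: Using D(n) = (n-1)[D(n-1) + D(n-2)]:
D(8) = (8-1) × [D(7) + D(6)]
      = 7 × [1854 + 265]
      = 7 × 2119
      = 14,833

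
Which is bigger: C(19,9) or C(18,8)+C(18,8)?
C(19,9)

C(19,9)=92,378; C(18,8)+C(18,8)=43,758+43,758=87,516.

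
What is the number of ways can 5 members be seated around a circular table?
24

Reasoning: Circular arrangements: (5-1)! = 24.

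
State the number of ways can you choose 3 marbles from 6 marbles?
20

Explanation: C(6,3) = 6! / (3! × (6-3)!)
         = 6! / (3! × 3!)
         = 20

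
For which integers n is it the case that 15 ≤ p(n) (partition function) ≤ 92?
7, 8, 9, 10, 11, 12

Tabulating p(n) via p(n) = p(n−1) + p(n−2) − p(n−5) − p(n−7) + …: p(6)=11; p(7)=15; p(8)=22; p(9)=30; p(10)=42; p(11)=56; p(12)=77; p(13)=101. So valid n = 7, 8, 9, 10, 11, 12.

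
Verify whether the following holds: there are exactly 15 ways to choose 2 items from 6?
True

Explanation: C(6,2) = 15.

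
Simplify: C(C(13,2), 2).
C(13,2) = 78, then C(78, 2) = 3,003.
Final answer: 3,003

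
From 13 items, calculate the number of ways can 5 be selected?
1,287

Solution: C(13,5) = 13! / (5! × (13-5)!)
         = 13! / (5! × 8!)
         = 1,287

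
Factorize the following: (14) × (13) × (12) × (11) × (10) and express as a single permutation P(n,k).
P(14,5) = 14!/(9)!

Product of 5 consecutive descending integers starting at 14: P(14,5) = 14!/9! = 240,240.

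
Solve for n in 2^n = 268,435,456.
28

Explanation: 268,435,456 = 1,024 × 1,024 × 256 = 2^10 × 2^10 × 2^8 = 2^28, so n = 28.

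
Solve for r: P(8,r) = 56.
2

P(8,r) = 8·7·…·(8−r+1), a product of r factors. Multiplying down from 8: 8 = 8; 8·7 = 56 ✓ (2 factors). So r = 2.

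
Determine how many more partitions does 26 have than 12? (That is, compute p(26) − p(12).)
2,359

Working:
Pentagonal recurrence p(n) = p(n−1) + p(n−2) − p(n−5) − p(n−7) + …: p(26) = p(25) + p(24) − p(21) − p(19) + p(14) + p(11) − p(4) − p(0) = 1,958 + 1,575 − 792 − 490 + 135 + 56 − 5 − 1 = 2,436.
p(12) = p(11) + p(10) − p(7) − p(5) + p(0) = 56 + 42 − 15 − 7 + 1 = 77.
Difference = 2,436 − 77 = 2,359.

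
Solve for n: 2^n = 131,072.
17

Working:
131,072 = 1,024 × 128 = 2^10 × 2^7 = 2^17, so n = 17.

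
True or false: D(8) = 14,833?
True

Explanation: Derangements of 8 elements: D(8) = (8-1)·[D(7) + D(6)] = 7·[1,854 + 265] = 14,833.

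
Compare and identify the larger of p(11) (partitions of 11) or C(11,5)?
C(11,5)
Pentagonal recurrence p(n) = p(n−1) + p(n−2) − p(n−5) − p(n−7) + …: p(11) = p(10) + p(9) − p(6) − p(4) = 42 + 30 − 11 − 5 = 56; C(11,5) = 462.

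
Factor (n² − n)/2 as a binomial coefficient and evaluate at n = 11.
C(n,2); C(11,2) = 55

Working:
(n² − n)/2 = n(n−1)/2 = C(n,2). At n = 11: C(11,2) = 55.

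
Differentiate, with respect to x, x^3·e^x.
Product rule: d/dx[x^3]·e^x + x^3·d/dx[e^x] = 3x^{2}e^x + x^3e^x.
Final answer: (3x^2 + x^3)e^x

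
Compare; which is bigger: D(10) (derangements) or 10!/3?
D(10)

Reasoning: D(10) = (10-1)·[D(9) + D(8)] = 9·[133,496 + 14,833] = 1,334,961; 10!/3 = 3,628,800/3 = 1,209,600.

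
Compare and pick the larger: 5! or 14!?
14!

5!=120, 14!=87,178,291,200. 14! > 5!.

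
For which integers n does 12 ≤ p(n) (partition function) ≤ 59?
7, 8, 9, 10, 11

Tabulating p(n) via p(n) = p(n−1) + p(n−2) − p(n−5) − p(n−7) + …: p(6)=11; p(7)=15; p(8)=22; p(9)=30; p(10)=42; p(11)=56; p(12)=77. So valid n = 7, 8, 9, 10, 11.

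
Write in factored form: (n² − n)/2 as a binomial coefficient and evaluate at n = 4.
C(n,2); C(4,2) = 6

Working:
(n² − n)/2 = n(n−1)/2 = C(n,2). At n = 4: C(4,2) = 6.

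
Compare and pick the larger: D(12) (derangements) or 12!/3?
D(12) = (12-1)·[D(11) + D(10)] = 11·[14,684,570 + 1,334,961] = 176,214,841; 12!/3 = 479,001,600/3 = 159,667,200.

Answer: D(12)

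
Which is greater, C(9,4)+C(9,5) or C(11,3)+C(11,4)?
C(11,3)+C(11,4)

Solution: First=252, Second=495.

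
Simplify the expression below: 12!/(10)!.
132

Solution: This equals 12×11 = 132.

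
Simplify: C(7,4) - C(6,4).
20
C(7,4) - C(6,4) = C(6,3) = 20.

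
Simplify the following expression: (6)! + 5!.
840

Working:
(6)! + 5! = (6)·5! + 5! = (6+1)·5! = 7·5! = 840.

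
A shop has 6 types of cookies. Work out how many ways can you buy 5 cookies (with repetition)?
252

Reasoning: Stars and bars: C(5+6-1, 5) = C(10, 5) = 252.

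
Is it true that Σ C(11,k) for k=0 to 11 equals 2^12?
Binomial theorem: Σ C(11,k) = (1+1)^11 = 2^11 = 2,048; RHS 2^12 = 4,096.
Final answer: False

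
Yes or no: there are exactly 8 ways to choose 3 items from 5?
No

Reasoning: C(5,3) = 10 ≠ 8.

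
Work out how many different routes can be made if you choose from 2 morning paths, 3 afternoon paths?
6

By the multiplication principle: 2 × 3 = 6.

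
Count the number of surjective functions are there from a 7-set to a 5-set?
16,800

Onto functions = 5! × S(7,5)
First compute S(7,5) via recurrence:
Using the Stirling recurrence: S(n,k) = k·S(n-1,k) + S(n-1,k-1)
S(7,5) = 5·S(6,5) + S(6,4)
         = 5·15 + 65
         = 75 + 65
         = 140
Then: 120 × 140 = 16,800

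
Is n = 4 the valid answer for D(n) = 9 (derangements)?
Yes

Solution: D(4) = (4-1)·[D(3) + D(2)] = 3·[2 + 1] = 9, which equals 9.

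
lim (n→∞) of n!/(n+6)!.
0

Explanation: n!/(n+6)! = 1/[(n+1)(n+2)···(n+6)] → 0 as n → ∞.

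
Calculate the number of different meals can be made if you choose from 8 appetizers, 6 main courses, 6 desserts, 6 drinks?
1,728

Solution: By the multiplication principle: 8 × 6 × 6 × 6 = 1,728.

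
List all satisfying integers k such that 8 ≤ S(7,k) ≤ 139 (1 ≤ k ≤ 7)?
2, 6

Reasoning: S(7,1)=1; S(7,2)=63; S(7,3)=301; S(7,4)=350; S(7,5)=140; S(7,6)=21; S(7,7)=1. So valid k = 2, 6.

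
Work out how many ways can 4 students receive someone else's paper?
9

Reasoning: Using D(n) = (n-1)[D(n-1) + D(n-2)]:
D(4) = (4-1) × [D(3) + D(2)]
      = 3 × [2 + 1]
      = 3 × 3
      = 9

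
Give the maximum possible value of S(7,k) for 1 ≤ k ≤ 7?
350
Row S(7,k) for k = 1..7 (via S(n,k) = k·S(n−1,k) + S(n−1,k−1)): 1, 63, 301, 350, 140, 21, 1. The row is unimodal; maximum at k = 4: 350.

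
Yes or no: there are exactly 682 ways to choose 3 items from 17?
No

Explanation: C(17,3) = 680 ≠ 682.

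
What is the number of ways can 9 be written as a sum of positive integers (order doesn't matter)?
30

Reasoning: Pentagonal recurrence p(n) = p(n−1) + p(n−2) − p(n−5) − p(n−7) + …: p(9) = p(8) + p(7) − p(4) − p(2) = 22 + 15 − 5 − 2 = 30.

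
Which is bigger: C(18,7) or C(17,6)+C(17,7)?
Equal

Working:
By Pascal's identity: C(18,7) = C(17,6)+C(17,7) = 31,824. Equal.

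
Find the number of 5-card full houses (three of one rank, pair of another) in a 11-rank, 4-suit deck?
2,640

Working:
Triple rank: 11. Triple suits: C(4,3)=4. Pair rank: 10. Pair suits: C(4,2)=6. Total: 2,640.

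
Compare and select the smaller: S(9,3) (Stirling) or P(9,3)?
P(9,3)
S(9,3) = 3·S(8,3) + S(8,2) = 3·966 + 127 = 3,025; P(9,3) = 504.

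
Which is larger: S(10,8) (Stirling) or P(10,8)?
P(10,8)
S(10,8) = 8·S(9,8) + S(9,7) = 8·36 + 462 = 750; P(10,8) = 1,814,400.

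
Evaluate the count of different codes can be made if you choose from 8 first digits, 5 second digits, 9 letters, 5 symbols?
1,800

Reasoning: By the multiplication principle: 8 × 5 × 9 × 5 = 1,800.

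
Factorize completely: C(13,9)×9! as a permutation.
P(13,9)
C(13,9)×9! = [13!/(9!(4)!)]×9! = 13!/(4)! = P(13,9) = 259,459,200.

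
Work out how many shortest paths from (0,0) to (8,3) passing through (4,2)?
75

Working:
To (4,2): C(6,4)=15. From there: C(5,4)=5. Total: 75.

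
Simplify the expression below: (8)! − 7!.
35,280

(8)! − 7! = (8)·7! − 7! = (8−1)·7! = 7·7! = 35,280.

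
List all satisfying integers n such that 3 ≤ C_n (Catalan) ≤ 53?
3, 4, 5

Explanation: C_2=2; C_3=5; C_4=14; C_5=42; C_6=132. So valid n = 3, 4, 5.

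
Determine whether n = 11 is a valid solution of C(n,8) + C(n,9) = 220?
Yes
C(11,8) + C(11,9) = 165 + 55 = 220, which equals 220.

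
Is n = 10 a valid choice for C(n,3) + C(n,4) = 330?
Yes
C(10,3) + C(10,4) = 120 + 210 = 330, which equals 330.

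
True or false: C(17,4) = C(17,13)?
C(17,4) = C(17,17-4) by the symmetry property; both equal 2,380.

Answer: True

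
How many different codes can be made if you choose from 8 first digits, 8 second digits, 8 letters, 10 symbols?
5,120

Explanation: By the multiplication principle: 8 × 8 × 8 × 10 = 5,120.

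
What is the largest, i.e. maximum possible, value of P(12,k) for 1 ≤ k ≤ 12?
479,001,600

Solution: P(12,k) increases in k, so maximum at k = 12: 12! = 479,001,600.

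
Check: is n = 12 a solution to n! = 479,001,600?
12! = 12·11! = 12·39,916,800 = 479,001,600, which equals 479,001,600.

Answer: Yes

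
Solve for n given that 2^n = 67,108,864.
67,108,864 = 1,024 × 1,024 × 64 = 2^10 × 2^10 × 2^6 = 2^26, so n = 26.

Answer: 26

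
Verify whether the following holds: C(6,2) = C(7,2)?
LHS = C(6,2) = 15; RHS = C(7,2) = 21. 15 ≠ 21, so the statement does not hold.
Final answer: False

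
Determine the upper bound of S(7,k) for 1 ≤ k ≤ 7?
350

Explanation: Row S(7,k) for k = 1..7 (via S(n,k) = k·S(n−1,k) + S(n−1,k−1)): 1, 63, 301, 350, 140, 21, 1. The row is unimodal; maximum at k = 4: 350.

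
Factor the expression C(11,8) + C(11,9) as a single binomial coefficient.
C(12,9)

Reasoning: By Pascal's identity: C(11,8) + C(11,9) = C(12,9) = 220.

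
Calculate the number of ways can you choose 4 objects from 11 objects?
330

Reasoning: C(11,4) = 11! / (4! × (11-4)!)
         = 11! / (4! × 7!)
         = 330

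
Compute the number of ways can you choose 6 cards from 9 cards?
84

Solution: C(9,6) = 9! / (6! × (9-6)!)
         = 9! / (6! × 3!)
         = 84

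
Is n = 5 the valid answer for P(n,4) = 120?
Yes

P(5,4) = 5·4·3·2 = 120, which equals 120.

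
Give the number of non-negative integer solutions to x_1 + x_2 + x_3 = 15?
136

Reasoning: C(15+3-1, 3-1) = 136.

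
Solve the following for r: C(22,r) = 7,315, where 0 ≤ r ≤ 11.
4

Solution: C(22,r) is increasing for 0 ≤ r ≤ 11. Stepping up (C(22,r+1) = C(22,r)·(22−r)/(r+1)): C(22,1) = 22, C(22,2) = 231, C(22,3) = 1,540, C(22,4) = 7,315 ✓. So r = 4.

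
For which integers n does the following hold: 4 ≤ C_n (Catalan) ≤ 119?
C_2=2; C_3=5; C_4=14; C_5=42; C_6=132. So valid n = 3, 4, 5.

Answer: 3, 4, 5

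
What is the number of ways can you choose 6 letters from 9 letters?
84

Solution: C(9,6) = 9! / (6! × (9-6)!)
         = 9! / (6! × 3!)
         = 84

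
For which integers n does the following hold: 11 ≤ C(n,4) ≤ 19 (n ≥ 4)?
6

Explanation: C(5,4)=5; C(6,4)=15; C(7,4)=35. So valid n = 6.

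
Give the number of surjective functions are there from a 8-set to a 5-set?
Onto functions = 5! × S(8,5)
First compute S(8,5) via recurrence:
Using the Stirling recurrence: S(n,k) = k·S(n-1,k) + S(n-1,k-1)
S(8,5) = 5·S(7,5) + S(7,4)
         = 5·140 + 350
         = 700 + 350
         = 1,050
Then: 120 × 1050 = 126,000
Final answer: 126,000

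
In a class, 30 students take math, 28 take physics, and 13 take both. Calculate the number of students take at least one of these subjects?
45

|A∪B| = |A|+|B|-|A∩B| = 30+28-13 = 45.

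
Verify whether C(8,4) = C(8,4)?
True

Working:
Symmetry C(n,k) = C(n,n-k): C(8,4) = 70 and C(8,4) = 70. Both sides agree, so the statement holds.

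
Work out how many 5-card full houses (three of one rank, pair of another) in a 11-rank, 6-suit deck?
33,000

Triple rank: 11. Triple suits: C(6,3)=20. Pair rank: 10. Pair suits: C(6,2)=15. Total: 33,000.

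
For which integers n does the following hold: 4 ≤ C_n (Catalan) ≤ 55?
3, 4, 5

Solution: C_2=2; C_3=5; C_4=14; C_5=42; C_6=132. So valid n = 3, 4, 5.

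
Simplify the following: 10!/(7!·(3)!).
This is C(10,7) = 120.
Final answer: 120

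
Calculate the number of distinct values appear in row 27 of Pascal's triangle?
Row 27 has entries C(27,0)..C(27,27); by symmetry C(27,k)=C(27,27-k), giving 14 distinct values.

Answer: 14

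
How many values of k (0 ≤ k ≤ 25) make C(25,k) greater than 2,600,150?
6

Reasoning: Row 25 is unimodal and symmetric about k=25/2. C(25,9)=2,042,975 ≤ 2,600,150; C(25,10)=3,268,760 > 2,600,150; by symmetry C(25,k) > 2,600,150 for k = 10..15. That's 15 - 10 + 1 = 6 values.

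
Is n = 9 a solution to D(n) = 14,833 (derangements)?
No

Explanation: D(9) = (9-1)·[D(8) + D(7)] = 8·[14,833 + 1,854] = 133,496, which does not equal 14,833.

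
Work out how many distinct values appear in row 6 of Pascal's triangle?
4

Working:
Row 6 has entries C(6,0)..C(6,6); by symmetry C(6,k)=C(6,6-k), giving 4 distinct values.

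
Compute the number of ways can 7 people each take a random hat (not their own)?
1,854

Using D(n) = (n-1)[D(n-1) + D(n-2)]:
D(7) = (7-1) × [D(6) + D(5)]
      = 6 × [265 + 44]
      = 6 × 309
      = 1,854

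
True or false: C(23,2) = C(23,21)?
True

Reasoning: C(23,2) = C(23,23-2) by the symmetry property; both equal 253.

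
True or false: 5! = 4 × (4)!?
False

Solution: 5! = 5 × 4! = 120, but 4 × 4! = 96.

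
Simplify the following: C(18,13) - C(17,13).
6,188

C(18,13) - C(17,13) = C(17,12) = 6,188.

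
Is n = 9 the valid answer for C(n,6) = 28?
No

Solution: C(9,6) = 9·8·7·6·5·4/6! = 60,480/720 = 84, which does not equal 28.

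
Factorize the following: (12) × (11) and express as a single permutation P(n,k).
P(12,2) = 12!/(10)!

Working:
Product of 2 consecutive descending integers starting at 12: P(12,2) = 12!/10! = 132.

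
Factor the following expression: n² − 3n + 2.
Seek roots whose sum is 3 and product is 2: (1, 2). So n² − 3n + 2 = (n − 1)(n − 2).

Answer: (n − 1)(n − 2)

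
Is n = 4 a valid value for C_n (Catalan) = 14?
Yes
C_4 = C(8,4)/(4+1) = 70/5 = 14, which equals 14.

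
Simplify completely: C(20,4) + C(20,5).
20,349

Solution: By Pascal's identity: C(21,5) = 20,349.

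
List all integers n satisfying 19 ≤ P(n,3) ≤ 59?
P(3,3)=6; P(4,3)=24; P(5,3)=60. So valid n = 4.
Final answer: 4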